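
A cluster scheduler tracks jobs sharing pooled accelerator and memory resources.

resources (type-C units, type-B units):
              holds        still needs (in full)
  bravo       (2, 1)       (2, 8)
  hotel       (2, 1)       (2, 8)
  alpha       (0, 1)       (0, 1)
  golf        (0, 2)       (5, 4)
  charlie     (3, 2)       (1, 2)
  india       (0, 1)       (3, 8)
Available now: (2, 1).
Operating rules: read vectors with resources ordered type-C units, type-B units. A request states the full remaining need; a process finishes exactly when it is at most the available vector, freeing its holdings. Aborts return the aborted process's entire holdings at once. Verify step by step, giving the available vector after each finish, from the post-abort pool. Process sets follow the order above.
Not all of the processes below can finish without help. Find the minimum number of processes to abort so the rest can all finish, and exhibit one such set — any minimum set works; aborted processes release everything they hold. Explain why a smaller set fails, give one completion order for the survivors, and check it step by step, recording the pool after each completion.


Minimum abort set: bravo and hotel.
Key observation: before aborting bravo and hotel, india was permanently blocked — no order could ever run it; afterwards it completes at step 4.
Minimality, checking each single-abort alternative: bravo alone leaves hotel blocked (short on type-B units); hotel alone leaves bravo blocked (short on type-B units); alpha alone leaves bravo blocked (short on type-B units); golf alone leaves bravo blocked (short on type-B units); charlie alone leaves bravo blocked (short on type-B units); india alone leaves bravo blocked (short on type-B units).
One survivor order: charlie, golf, alpha, india. Step-by-step check (post-abort pool first):
  pool = (6, 3)
  charlie needs (1, 2) <= (6, 3) -> finishes; pool += (3, 2) = (9, 5)
  golf needs (5, 4) <= (9, 5) -> finishes; pool += (0, 2) = (9, 7)
  alpha needs (0, 1) <= (9, 7) -> finishes; pool += (0, 1) = (9, 8)
  india needs (3, 8) <= (9, 8) -> finishes; pool += (0, 1) = (9, 9)


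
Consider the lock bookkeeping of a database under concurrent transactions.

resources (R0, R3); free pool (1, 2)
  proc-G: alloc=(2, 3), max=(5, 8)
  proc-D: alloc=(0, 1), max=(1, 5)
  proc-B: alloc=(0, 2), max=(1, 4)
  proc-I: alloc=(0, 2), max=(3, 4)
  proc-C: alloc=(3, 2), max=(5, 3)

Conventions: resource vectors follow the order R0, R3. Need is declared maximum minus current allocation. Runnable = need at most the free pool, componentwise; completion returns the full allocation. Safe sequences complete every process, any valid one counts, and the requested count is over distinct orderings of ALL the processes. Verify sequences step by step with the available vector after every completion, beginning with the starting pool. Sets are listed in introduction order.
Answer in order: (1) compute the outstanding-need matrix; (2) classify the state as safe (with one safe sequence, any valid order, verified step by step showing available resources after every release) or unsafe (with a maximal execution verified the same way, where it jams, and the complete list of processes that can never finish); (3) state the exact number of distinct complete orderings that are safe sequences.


(1) Remaining need (order R0, R3):
  proc-G: (3, 5)
  proc-D: (1, 4)
  proc-B: (1, 2)
  proc-I: (3, 2)
  proc-C: (2, 1)
(2) UNSAFE.
Key observation: after proc-B, proc-D complete, (1, 5) is the best the pool ever gets, yet each leftover process wants more R0.
The run proc-B, proc-D cannot be extended any further. Walking it through:
  pool = (1, 2)
  proc-B needs (1, 2) <= (1, 2) -> finishes; pool += (0, 2) = (1, 4)
  proc-D needs (1, 4) <= (1, 4) -> finishes; pool += (0, 1) = (1, 5)
  blocked: proc-G wants (3, 5), pool (1, 5) — not enough R0
  blocked: proc-I wants (3, 2), pool (1, 5) — not enough R0
  blocked: proc-C wants (2, 1), pool (1, 5) — not enough R0
Never able to finish: proc-G, proc-I and proc-C.
(3) The exact count: 0 of the possible complete orderings are safe sequences.


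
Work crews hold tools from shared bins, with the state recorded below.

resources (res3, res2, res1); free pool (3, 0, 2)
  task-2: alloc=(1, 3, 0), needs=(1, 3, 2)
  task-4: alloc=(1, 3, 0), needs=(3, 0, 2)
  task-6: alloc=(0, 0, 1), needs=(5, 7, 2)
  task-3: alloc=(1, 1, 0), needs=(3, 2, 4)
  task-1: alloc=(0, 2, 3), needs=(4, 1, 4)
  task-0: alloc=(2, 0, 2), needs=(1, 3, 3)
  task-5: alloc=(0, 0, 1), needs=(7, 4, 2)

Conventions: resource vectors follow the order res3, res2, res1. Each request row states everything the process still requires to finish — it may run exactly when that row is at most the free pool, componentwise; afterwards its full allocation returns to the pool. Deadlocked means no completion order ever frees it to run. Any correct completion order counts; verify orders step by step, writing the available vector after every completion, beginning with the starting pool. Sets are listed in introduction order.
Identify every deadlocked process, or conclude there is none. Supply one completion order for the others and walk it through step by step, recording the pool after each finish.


Deadlocked: task-6, task-3, task-1, task-0 and task-5.
Key observation: after task-4, task-2 the pool peaks at (5, 6, 2), and each blocked process is short somewhere: task-6 on res2; task-3 on res1; task-1 on res1; task-0 on res1; task-5 on res3.
One completion order for the rest: task-4, task-2. Verifying each step:
  pool = (3, 0, 2)
  task-4 needs (3, 0, 2) <= (3, 0, 2) -> finishes; pool += (1, 3, 0) = (4, 3, 2)
  task-2 needs (1, 3, 2) <= (4, 3, 2) -> finishes; pool += (1, 3, 0) = (5, 6, 2)
The blocked processes can never fit:
  task-6 still needs (5, 7, 2) but only (5, 6, 2) is free — short on res2
  task-3 still needs (3, 2, 4) but only (5, 6, 2) is free — short on res1
  task-1 still needs (4, 1, 4) but only (5, 6, 2) is free — short on res1
  task-0 still needs (1, 3, 3) but only (5, 6, 2) is free — short on res1
  task-5 still needs (7, 4, 2) but only (5, 6, 2) is free — short on res3


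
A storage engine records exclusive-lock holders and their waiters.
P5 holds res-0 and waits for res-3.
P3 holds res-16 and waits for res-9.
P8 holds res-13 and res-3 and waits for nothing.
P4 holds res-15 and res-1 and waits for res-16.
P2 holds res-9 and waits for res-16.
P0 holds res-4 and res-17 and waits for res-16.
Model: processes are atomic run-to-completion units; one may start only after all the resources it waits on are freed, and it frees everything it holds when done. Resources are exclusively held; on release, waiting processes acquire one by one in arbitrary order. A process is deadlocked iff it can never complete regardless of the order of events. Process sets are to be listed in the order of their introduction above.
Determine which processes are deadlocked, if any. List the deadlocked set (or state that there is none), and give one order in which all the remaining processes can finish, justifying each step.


Deadlocked set: P3, P4, P2 and P0.
Key observation: along P3 -> P2 -> P3, each member waits on what the next one holds — a deadlock; P4 and P0 wait into the deadlock from upstream.
A valid finishing order for the others: P8, P5.
Verifying each step:
  run P8 (it waits on nothing); releases res-13 and res-3
  P5: everything it awaited (res-3) is free; runs, freeing res-0


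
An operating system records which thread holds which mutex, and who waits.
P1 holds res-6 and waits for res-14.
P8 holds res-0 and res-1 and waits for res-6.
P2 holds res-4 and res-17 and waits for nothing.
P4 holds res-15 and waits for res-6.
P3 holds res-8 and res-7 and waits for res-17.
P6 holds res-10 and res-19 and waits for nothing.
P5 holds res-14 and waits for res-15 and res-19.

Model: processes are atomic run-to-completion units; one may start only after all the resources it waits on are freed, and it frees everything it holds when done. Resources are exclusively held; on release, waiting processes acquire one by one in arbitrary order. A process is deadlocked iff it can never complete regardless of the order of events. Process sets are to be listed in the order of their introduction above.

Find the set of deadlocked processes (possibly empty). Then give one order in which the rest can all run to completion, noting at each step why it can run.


The deadlocked set is P1, P8, P4 and P5.
Key observation: the loop P1 -> P5 -> P4 -> P1 blocks itself forever; P8 waits into the deadlock from upstream.
One completion order for the rest: P2, P3, P6.
Walking it through:
  P2: no waits; runs immediately, freeing res-4 and res-17
  run P3 (all its waits — res-17 — are resolved); releases res-8 and res-7
  P6: no waits; runs immediately, freeing res-10 and res-19


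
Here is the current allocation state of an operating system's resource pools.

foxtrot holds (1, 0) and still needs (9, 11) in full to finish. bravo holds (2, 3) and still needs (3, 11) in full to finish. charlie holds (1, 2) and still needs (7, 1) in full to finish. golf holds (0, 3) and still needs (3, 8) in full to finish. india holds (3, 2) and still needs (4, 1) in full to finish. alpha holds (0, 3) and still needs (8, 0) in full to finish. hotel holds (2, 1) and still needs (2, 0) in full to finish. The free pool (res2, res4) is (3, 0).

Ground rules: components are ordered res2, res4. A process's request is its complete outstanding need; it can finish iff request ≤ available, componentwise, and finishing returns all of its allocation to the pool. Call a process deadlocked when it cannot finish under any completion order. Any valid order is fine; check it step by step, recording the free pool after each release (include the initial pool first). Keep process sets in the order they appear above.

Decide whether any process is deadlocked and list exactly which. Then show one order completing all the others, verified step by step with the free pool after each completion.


No process is deadlocked.
Key observation: hotel fits the free pool immediately, and its release cascades until everyone finishes.
A valid finishing order for the others: hotel, india, alpha, charlie, golf, bravo, foxtrot. Step-by-step check:
  pool = (3, 0)
  hotel: need (2, 0) fits (3, 0); releases (2, 1), pool now (5, 1)
  india: need (4, 1) fits (5, 1); releases (3, 2), pool now (8, 3)
  alpha: need (8, 0) fits (8, 3); releases (0, 3), pool now (8, 6)
  charlie: need (7, 1) fits (8, 6); releases (1, 2), pool now (9, 8)
  golf: need (3, 8) fits (9, 8); releases (0, 3), pool now (9, 11)
  bravo: need (3, 11) fits (9, 11); releases (2, 3), pool now (11, 14)
  foxtrot: need (9, 11) fits (11, 14); releases (1, 0), pool now (12, 14)


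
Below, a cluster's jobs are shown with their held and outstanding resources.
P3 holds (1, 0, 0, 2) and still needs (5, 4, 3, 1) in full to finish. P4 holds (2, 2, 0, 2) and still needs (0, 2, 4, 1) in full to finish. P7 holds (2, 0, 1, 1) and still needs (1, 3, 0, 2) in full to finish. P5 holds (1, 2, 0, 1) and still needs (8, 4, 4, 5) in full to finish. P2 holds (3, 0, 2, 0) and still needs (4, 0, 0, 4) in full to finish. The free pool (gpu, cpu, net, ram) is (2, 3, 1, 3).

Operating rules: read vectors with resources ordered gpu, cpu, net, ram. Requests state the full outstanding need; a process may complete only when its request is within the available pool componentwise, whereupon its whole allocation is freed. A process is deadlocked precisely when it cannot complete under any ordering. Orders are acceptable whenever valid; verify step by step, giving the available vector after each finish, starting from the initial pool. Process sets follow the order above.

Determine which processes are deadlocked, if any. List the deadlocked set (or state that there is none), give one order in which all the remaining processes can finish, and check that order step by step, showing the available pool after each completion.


Nothing here is deadlocked.
Key observation: P7 fits the free pool immediately, and its release cascades until everyone finishes.
A valid finishing order for the others: P7, P2, P4, P5, P3. Step-by-step check:
  pool = (2, 3, 1, 3)
  P7: need (1, 3, 0, 2) fits (2, 3, 1, 3); releases (2, 0, 1, 1), pool now (4, 3, 2, 4)
  P2: need (4, 0, 0, 4) fits (4, 3, 2, 4); releases (3, 0, 2, 0), pool now (7, 3, 4, 4)
  P4: need (0, 2, 4, 1) fits (7, 3, 4, 4); releases (2, 2, 0, 2), pool now (9, 5, 4, 6)
  P5: need (8, 4, 4, 5) fits (9, 5, 4, 6); releases (1, 2, 0, 1), pool now (10, 7, 4, 7)
  P3: need (5, 4, 3, 1) fits (10, 7, 4, 7); releases (1, 0, 0, 2), pool now (11, 7, 4, 9)


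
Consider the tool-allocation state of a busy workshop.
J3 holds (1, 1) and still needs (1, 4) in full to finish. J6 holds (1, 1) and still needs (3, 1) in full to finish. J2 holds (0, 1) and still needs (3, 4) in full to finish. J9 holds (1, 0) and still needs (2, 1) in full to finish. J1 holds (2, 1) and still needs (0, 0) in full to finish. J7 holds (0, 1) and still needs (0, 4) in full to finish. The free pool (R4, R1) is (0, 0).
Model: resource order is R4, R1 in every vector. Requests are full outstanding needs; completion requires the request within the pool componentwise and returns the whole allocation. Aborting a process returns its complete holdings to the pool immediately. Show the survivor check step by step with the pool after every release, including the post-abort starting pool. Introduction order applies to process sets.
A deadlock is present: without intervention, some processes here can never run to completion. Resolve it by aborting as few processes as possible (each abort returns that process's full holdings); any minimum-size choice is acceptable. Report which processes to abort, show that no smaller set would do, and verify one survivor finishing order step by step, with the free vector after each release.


Minimum abort set: J3 and J2.
Key observation: no ordering could ever have run J7 before the abort of J3 and J2; with (1, 2) back in the pool it fits at step 3.
No one abort is enough; case by case: J3 alone leaves J2 blocked (short on R1); J6 alone leaves J3 blocked (short on R1); J2 alone leaves J3 blocked (short on R1); J9 alone leaves J3 blocked (short on R1); J1 alone leaves J3 blocked (short on R1); J7 alone leaves J3 blocked (short on R1).
The survivors complete as J1, J6, J7, J9. Check, step by step (starting from the post-abort pool):
  pool = (1, 2)
  J1: need (0, 0) fits (1, 2); releases (2, 1), pool now (3, 3)
  J6: need (3, 1) fits (3, 3); releases (1, 1), pool now (4, 4)
  J7: need (0, 4) fits (4, 4); releases (0, 1), pool now (4, 5)
  J9: need (2, 1) fits (4, 5); releases (1, 0), pool now (5, 5)


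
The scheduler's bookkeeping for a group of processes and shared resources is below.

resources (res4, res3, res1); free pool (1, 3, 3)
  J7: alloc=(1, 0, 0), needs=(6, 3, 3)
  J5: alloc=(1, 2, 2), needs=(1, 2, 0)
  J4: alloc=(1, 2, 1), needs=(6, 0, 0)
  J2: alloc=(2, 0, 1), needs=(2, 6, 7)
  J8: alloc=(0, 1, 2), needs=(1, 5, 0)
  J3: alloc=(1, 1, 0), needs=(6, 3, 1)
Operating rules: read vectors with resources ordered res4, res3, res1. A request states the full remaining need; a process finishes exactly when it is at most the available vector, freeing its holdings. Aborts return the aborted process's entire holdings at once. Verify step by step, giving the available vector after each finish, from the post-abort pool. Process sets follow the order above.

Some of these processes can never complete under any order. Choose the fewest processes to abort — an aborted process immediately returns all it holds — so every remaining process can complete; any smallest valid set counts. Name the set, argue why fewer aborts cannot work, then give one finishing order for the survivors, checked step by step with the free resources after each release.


Minimum abort set: J4 and J3.
Key observation: the deadlocked J7 becomes finishable only because J4 and J3 released (2, 3, 1); it completes at step 4 below.
Minimality, checking each single-abort alternative: J7 alone leaves J4 blocked (short on res4); J5 alone leaves J7 blocked (short on res4); J4 alone leaves J7 blocked (short on res4); J2 alone leaves J7 blocked (short on res4); J8 alone leaves J7 blocked (short on res4); J3 alone leaves J7 blocked (short on res4).
Survivors finish in the order: J5, J8, J2, J7. Walking it through (pool after the aborts first):
  pool = (3, 6, 4)
  J5 needs (1, 2, 0) <= (3, 6, 4) -> finishes; pool += (1, 2, 2) = (4, 8, 6)
  J8 needs (1, 5, 0) <= (4, 8, 6) -> finishes; pool += (0, 1, 2) = (4, 9, 8)
  J2 needs (2, 6, 7) <= (4, 9, 8) -> finishes; pool += (2, 0, 1) = (6, 9, 9)
  J7 needs (6, 3, 3) <= (6, 9, 9) -> finishes; pool += (1, 0, 0) = (7, 9, 9)


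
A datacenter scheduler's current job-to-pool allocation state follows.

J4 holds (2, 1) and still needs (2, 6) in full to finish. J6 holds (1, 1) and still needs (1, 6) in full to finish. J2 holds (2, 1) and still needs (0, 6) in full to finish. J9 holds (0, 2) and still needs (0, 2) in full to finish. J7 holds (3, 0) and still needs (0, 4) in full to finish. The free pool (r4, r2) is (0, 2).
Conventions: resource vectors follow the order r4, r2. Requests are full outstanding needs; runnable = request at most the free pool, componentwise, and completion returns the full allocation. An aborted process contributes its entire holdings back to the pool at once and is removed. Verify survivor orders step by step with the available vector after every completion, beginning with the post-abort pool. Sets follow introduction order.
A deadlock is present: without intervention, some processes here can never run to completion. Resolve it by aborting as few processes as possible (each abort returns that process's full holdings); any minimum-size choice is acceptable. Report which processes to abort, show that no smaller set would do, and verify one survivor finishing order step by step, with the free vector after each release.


The answer: abort J6 and J2.
Key observation: no ordering could ever have run J4 before the abort of J6 and J2; with (3, 2) back in the pool it fits at step 3.
Why nothing smaller works — every single abort fails: J4 alone leaves J6 blocked (short on r2); J6 alone leaves J4 blocked (short on r2); J2 alone leaves J4 blocked (short on r2); J9 alone leaves J4 blocked (short on r2); J7 alone leaves J4 blocked (short on r2).
Survivors finish in the order: J9, J7, J4. Step-by-step check (pool after the aborts first):
  pool = (3, 4)
  J9 needs (0, 2) <= (3, 4) -> finishes; pool += (0, 2) = (3, 6)
  J7 needs (0, 4) <= (3, 6) -> finishes; pool += (3, 0) = (6, 6)
  J4 needs (2, 6) <= (6, 6) -> finishes; pool += (2, 1) = (8, 7)


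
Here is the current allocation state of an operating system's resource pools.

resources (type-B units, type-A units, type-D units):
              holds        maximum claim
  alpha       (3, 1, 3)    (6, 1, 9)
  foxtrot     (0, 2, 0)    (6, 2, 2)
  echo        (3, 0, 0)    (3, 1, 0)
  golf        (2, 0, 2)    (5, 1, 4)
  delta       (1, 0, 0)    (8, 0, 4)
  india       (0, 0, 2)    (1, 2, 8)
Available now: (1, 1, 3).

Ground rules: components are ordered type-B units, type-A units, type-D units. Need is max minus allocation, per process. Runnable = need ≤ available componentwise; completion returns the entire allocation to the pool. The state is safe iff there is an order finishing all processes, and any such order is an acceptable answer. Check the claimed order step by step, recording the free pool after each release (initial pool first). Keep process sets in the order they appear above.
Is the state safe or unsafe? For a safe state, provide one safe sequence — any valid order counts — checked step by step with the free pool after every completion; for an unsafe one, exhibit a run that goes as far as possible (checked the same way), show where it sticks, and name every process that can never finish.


UNSAFE — no complete ordering exists.
Key observation: after echo, golf, foxtrot the pool peaks at (6, 3, 5), and each blocked process is short somewhere: alpha on type-D units; delta on type-B units; india on type-D units.
A maximal execution: echo, golf, foxtrot — then nothing else fits. Walking it through:
  pool = (1, 1, 3)
  echo: need (0, 1, 0) fits (1, 1, 3); releases (3, 0, 0), pool now (4, 1, 3)
  golf: need (3, 1, 2) fits (4, 1, 3); releases (2, 0, 2), pool now (6, 1, 5)
  foxtrot: need (6, 0, 2) fits (6, 1, 5); releases (0, 2, 0), pool now (6, 3, 5)
  blocked: alpha wants (3, 0, 6), pool (6, 3, 5) — not enough type-D units
  blocked: delta wants (7, 0, 4), pool (6, 3, 5) — not enough type-B units
  blocked: india wants (1, 2, 6), pool (6, 3, 5) — not enough type-D units
Never able to finish: alpha, delta and india.


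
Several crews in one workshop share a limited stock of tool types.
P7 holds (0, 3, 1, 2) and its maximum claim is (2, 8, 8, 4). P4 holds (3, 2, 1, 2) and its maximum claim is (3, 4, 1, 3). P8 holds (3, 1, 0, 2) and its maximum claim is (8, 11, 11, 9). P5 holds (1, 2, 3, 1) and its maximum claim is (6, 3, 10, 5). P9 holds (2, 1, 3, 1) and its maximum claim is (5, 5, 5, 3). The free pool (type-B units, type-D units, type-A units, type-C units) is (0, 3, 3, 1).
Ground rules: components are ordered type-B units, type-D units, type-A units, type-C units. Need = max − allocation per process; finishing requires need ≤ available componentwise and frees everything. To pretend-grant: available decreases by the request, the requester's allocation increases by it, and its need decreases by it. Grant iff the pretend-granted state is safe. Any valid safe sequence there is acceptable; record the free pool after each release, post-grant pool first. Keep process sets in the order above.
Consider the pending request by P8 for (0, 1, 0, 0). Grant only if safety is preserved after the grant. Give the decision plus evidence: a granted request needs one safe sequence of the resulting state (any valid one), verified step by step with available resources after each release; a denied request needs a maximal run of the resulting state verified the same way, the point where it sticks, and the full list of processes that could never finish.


GRANT — the state after the grant stays safe, e.g. via P4, P9, P5, P7, P8.
Key observation: with (0, 2, 3, 1) left after the transfer, P4 can run at once — the state stays safe.
Check on the post-grant state, step by step:
  pool = (0, 2, 3, 1)
  P4 needs (0, 2, 0, 1) <= (0, 2, 3, 1) -> finishes; pool += (3, 2, 1, 2) = (3, 4, 4, 3)
  P9 needs (3, 4, 2, 2) <= (3, 4, 4, 3) -> finishes; pool += (2, 1, 3, 1) = (5, 5, 7, 4)
  P5 needs (5, 1, 7, 4) <= (5, 5, 7, 4) -> finishes; pool += (1, 2, 3, 1) = (6, 7, 10, 5)
  P7 needs (2, 5, 7, 2) <= (6, 7, 10, 5) -> finishes; pool += (0, 3, 1, 2) = (6, 10, 11, 7)
  P8 needs (5, 9, 11, 7) <= (6, 10, 11, 7) -> finishes; pool += (3, 2, 0, 2) = (9, 12, 11, 9)


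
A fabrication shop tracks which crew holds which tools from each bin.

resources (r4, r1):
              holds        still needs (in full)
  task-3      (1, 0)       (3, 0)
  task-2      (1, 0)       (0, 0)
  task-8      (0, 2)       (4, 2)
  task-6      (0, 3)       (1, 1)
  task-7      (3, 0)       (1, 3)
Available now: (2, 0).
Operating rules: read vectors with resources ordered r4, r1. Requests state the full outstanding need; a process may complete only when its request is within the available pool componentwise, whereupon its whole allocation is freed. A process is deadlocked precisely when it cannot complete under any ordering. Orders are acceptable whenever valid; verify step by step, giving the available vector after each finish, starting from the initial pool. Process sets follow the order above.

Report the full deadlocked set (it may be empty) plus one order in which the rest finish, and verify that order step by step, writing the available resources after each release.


Deadlocked set: task-8, task-6 and task-7.
Key observation: the wall is r1: completing task-2, task-3 brings the pool only to (4, 0), and all the rest need more.
One completion order for the rest: task-2, task-3. Walking it through:
  pool = (2, 0)
  task-2: need (0, 0) fits (2, 0); releases (1, 0), pool now (3, 0)
  task-3: need (3, 0) fits (3, 0); releases (1, 0), pool now (4, 0)
None of the blocked processes ever fits:
  task-8 cannot run: need (4, 2) vs free (4, 0) (insufficient r1)
  task-6 cannot run: need (1, 1) vs free (4, 0) (insufficient r1)
  task-7 cannot run: need (1, 3) vs free (4, 0) (insufficient r1)


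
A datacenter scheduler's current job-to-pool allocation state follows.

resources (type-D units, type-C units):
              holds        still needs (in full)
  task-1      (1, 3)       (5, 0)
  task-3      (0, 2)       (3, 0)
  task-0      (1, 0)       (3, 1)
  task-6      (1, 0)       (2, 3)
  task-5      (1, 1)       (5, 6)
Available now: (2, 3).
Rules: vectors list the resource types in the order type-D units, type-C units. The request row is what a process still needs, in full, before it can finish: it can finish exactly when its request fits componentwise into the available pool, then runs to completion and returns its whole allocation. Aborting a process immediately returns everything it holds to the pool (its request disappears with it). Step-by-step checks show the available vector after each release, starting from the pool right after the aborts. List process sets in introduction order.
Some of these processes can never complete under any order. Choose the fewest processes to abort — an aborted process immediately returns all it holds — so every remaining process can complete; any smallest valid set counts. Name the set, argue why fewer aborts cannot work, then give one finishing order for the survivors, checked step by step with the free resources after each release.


Abort task-1.
Key observation: before aborting task-1, task-5 was permanently blocked — no order could ever run it; afterwards it completes at step 4.
Why nothing smaller works: aborting no one leaves the state deadlocked as given.
One survivor order: task-3, task-6, task-0, task-5. Verifying each step (post-abort pool first):
  pool = (3, 6)
  task-3 needs (3, 0) <= (3, 6) -> finishes; pool += (0, 2) = (3, 8)
  task-6 needs (2, 3) <= (3, 8) -> finishes; pool += (1, 0) = (4, 8)
  task-0 needs (3, 1) <= (4, 8) -> finishes; pool += (1, 0) = (5, 8)
  task-5 needs (5, 6) <= (5, 8) -> finishes; pool += (1, 1) = (6, 9)


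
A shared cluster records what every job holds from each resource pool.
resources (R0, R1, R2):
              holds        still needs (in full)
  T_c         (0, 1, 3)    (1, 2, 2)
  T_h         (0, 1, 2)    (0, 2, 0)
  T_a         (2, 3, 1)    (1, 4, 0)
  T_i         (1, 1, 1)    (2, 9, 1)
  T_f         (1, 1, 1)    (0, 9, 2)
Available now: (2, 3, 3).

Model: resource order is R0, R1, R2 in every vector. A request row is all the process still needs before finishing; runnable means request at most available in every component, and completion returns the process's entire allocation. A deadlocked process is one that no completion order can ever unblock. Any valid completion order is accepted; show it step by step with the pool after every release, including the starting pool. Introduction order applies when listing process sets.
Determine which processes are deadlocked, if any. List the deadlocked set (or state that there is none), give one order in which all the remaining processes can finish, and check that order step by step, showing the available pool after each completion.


Deadlocked: T_i and T_f.
Key observation: no order helps: past T_h, T_c, T_a, the free pool tops out at (4, 8, 9), below what each blocked process needs in R1.
The rest can finish in the order T_h, T_c, T_a. Walking it through:
  pool = (2, 3, 3)
  T_h: need (0, 2, 0) fits (2, 3, 3); releases (0, 1, 2), pool now (2, 4, 5)
  T_c: need (1, 2, 2) fits (2, 4, 5); releases (0, 1, 3), pool now (2, 5, 8)
  T_a: need (1, 4, 0) fits (2, 5, 8); releases (2, 3, 1), pool now (4, 8, 9)
The blocked processes can never fit:
  blocked: T_i wants (2, 9, 1), pool (4, 8, 9) — not enough R1
  blocked: T_f wants (0, 9, 2), pool (4, 8, 9) — not enough R1


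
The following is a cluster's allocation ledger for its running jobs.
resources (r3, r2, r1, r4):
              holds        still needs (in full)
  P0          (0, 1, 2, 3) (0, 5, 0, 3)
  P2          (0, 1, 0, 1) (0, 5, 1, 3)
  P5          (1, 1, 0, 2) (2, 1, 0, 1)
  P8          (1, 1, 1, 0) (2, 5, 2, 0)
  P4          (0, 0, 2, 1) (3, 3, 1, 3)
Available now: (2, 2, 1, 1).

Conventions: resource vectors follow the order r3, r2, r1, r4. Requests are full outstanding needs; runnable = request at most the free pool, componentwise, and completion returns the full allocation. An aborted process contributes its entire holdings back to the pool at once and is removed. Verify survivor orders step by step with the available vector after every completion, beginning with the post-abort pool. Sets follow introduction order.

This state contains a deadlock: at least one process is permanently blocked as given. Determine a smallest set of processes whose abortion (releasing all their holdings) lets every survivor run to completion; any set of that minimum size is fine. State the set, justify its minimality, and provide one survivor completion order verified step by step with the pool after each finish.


Abort P0 and P2.
Key observation: aborting P0 and P2 returns (0, 2, 2, 4), and P8 — hopeless before — runs at step 2 with the returned capacity in the pool.
Why nothing smaller works — every single abort fails: P0 alone leaves P2 blocked (short on r2); P2 alone leaves P0 blocked (short on r2); P5 alone leaves P0 blocked (short on r2); P8 alone leaves P0 blocked (short on r2); P4 alone leaves P0 blocked (short on r2).
Survivors finish in the order: P5, P8, P4. Walking it through (pool after the aborts first):
  pool = (2, 4, 3, 5)
  run P5 (needs (2, 1, 0, 1), free (2, 4, 3, 5)); after release of (1, 1, 0, 2) the pool is (3, 5, 3, 7)
  run P8 (needs (2, 5, 2, 0), free (3, 5, 3, 7)); after release of (1, 1, 1, 0) the pool is (4, 6, 4, 7)
  run P4 (needs (3, 3, 1, 3), free (4, 6, 4, 7)); after release of (0, 0, 2, 1) the pool is (4, 6, 6, 8)


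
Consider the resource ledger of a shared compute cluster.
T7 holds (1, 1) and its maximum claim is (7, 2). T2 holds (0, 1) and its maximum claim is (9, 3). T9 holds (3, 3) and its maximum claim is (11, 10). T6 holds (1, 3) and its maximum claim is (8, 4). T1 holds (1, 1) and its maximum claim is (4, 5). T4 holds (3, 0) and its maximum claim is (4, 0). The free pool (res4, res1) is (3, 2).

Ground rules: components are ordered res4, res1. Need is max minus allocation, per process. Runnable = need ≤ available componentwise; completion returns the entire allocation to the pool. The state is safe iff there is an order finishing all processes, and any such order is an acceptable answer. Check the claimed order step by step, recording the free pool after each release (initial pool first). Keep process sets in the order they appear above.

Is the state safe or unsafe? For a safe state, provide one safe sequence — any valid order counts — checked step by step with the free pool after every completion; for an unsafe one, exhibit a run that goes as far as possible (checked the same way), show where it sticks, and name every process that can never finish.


The state is SAFE; one workable sequence: T4, T7, T6, T1, T2, T9.
Key observation: at T7 the run first touches a limit — (6, 1) against (6, 2), exact on a resource it actually requests.
Verifying each step:
  pool = (3, 2)
  T4 needs (1, 0) <= (3, 2) -> finishes; pool += (3, 0) = (6, 2)
  T7 needs (6, 1) <= (6, 2) -> finishes; pool += (1, 1) = (7, 3)
  T6 needs (7, 1) <= (7, 3) -> finishes; pool += (1, 3) = (8, 6)
  T1 needs (3, 4) <= (8, 6) -> finishes; pool += (1, 1) = (9, 7)
  T2 needs (9, 2) <= (9, 7) -> finishes; pool += (0, 1) = (9, 8)
  T9 needs (8, 7) <= (9, 8) -> finishes; pool += (3, 3) = (12, 11)


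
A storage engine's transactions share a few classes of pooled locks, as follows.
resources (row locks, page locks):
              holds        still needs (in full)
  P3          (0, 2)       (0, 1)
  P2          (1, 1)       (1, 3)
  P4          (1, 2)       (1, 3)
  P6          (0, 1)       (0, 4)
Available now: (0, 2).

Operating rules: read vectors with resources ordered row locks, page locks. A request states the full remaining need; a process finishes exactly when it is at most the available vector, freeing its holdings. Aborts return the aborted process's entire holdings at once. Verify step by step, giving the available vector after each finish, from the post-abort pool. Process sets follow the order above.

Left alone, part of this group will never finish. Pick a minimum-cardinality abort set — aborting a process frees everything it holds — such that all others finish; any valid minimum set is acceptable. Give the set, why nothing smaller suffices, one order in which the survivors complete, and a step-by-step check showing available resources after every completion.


Minimum abort set: P2.
Key observation: aborting P2 returns (1, 1), and P4 — hopeless before — runs at step 1 with the returned capacity in the pool.
Minimality: the empty abort set fails — the state is deadlocked as it stands.
One survivor order: P4, P3, P6. Step-by-step check (post-abort pool first):
  pool = (1, 3)
  P4 needs (1, 3) <= (1, 3) -> finishes; pool += (1, 2) = (2, 5)
  P3 needs (0, 1) <= (2, 5) -> finishes; pool += (0, 2) = (2, 7)
  P6 needs (0, 4) <= (2, 7) -> finishes; pool += (0, 1) = (2, 8)


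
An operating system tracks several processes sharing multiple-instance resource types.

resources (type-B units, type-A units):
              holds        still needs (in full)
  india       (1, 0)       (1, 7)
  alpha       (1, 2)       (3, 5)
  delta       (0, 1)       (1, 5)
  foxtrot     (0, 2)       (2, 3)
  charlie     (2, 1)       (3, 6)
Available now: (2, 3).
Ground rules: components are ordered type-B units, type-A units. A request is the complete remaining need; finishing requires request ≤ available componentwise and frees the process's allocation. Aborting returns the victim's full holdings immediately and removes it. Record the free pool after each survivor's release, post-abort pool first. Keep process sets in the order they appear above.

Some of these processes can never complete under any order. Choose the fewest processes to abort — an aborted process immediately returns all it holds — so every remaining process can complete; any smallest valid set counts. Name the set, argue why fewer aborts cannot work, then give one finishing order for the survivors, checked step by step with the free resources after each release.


The answer: abort india.
Key observation: alpha had no path to completion before; after the abort of india ((1, 0) returned), step 2 is where it fits.
Minimality: the empty abort set fails — the state is deadlocked as it stands.
The survivors complete as foxtrot, alpha, charlie, delta. Walking it through (starting from the post-abort pool):
  pool = (3, 3)
  run foxtrot (needs (2, 3), free (3, 3)); after release of (0, 2) the pool is (3, 5)
  run alpha (needs (3, 5), free (3, 5)); after release of (1, 2) the pool is (4, 7)
  run charlie (needs (3, 6), free (4, 7)); after release of (2, 1) the pool is (6, 8)
  run delta (needs (1, 5), free (6, 8)); after release of (0, 1) the pool is (6, 9)


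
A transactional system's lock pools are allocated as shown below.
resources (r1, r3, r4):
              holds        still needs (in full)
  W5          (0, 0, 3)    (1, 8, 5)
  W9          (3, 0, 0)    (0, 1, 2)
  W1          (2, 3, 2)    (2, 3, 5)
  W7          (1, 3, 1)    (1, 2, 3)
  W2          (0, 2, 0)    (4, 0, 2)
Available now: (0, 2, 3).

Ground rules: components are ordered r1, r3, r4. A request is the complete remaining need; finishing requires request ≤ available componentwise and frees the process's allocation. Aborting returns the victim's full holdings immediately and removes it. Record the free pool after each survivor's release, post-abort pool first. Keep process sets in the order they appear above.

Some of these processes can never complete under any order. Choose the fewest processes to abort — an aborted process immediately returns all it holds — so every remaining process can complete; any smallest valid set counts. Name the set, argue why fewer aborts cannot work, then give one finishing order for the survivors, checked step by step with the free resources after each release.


Minimum abort set: W1.
Key observation: W5 could never have finished before the abort; with (2, 3, 2) returned by W1, it fits at step 3.
No smaller set exists: with zero aborts the deadlock remains.
Survivors finish in the order: W7, W9, W5, W2. Walking it through (pool after the aborts first):
  pool = (2, 5, 5)
  run W7 (needs (1, 2, 3), free (2, 5, 5)); after release of (1, 3, 1) the pool is (3, 8, 6)
  run W9 (needs (0, 1, 2), free (3, 8, 6)); after release of (3, 0, 0) the pool is (6, 8, 6)
  run W5 (needs (1, 8, 5), free (6, 8, 6)); after release of (0, 0, 3) the pool is (6, 8, 9)
  run W2 (needs (4, 0, 2), free (6, 8, 9)); after release of (0, 2, 0) the pool is (6, 10, 9)


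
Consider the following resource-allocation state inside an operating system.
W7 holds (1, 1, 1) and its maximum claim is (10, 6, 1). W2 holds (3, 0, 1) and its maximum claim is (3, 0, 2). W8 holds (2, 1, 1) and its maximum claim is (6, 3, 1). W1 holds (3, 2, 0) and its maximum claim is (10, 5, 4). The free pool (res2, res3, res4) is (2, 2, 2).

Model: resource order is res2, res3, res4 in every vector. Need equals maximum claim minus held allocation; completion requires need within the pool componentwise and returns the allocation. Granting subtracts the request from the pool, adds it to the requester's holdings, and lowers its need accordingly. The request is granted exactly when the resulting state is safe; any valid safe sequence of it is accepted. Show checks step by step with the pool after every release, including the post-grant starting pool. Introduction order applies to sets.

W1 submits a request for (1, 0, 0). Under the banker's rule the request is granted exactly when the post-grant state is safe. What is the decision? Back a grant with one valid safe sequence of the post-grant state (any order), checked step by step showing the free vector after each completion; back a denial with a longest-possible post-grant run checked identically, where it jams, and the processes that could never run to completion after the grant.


GRANT — the state after the grant stays safe, e.g. via W2, W8, W1, W7.
Key observation: with (1, 2, 2) left after the transfer, W2 can run at once — the state stays safe.
Verifying the post-grant state step by step:
  pool = (1, 2, 2)
  run W2 (needs (0, 0, 1), free (1, 2, 2)); after release of (3, 0, 1) the pool is (4, 2, 3)
  run W8 (needs (4, 2, 0), free (4, 2, 3)); after release of (2, 1, 1) the pool is (6, 3, 4)
  run W1 (needs (6, 3, 4), free (6, 3, 4)); after release of (4, 2, 0) the pool is (10, 5, 4)
  run W7 (needs (9, 5, 0), free (10, 5, 4)); after release of (1, 1, 1) the pool is (11, 6, 5)


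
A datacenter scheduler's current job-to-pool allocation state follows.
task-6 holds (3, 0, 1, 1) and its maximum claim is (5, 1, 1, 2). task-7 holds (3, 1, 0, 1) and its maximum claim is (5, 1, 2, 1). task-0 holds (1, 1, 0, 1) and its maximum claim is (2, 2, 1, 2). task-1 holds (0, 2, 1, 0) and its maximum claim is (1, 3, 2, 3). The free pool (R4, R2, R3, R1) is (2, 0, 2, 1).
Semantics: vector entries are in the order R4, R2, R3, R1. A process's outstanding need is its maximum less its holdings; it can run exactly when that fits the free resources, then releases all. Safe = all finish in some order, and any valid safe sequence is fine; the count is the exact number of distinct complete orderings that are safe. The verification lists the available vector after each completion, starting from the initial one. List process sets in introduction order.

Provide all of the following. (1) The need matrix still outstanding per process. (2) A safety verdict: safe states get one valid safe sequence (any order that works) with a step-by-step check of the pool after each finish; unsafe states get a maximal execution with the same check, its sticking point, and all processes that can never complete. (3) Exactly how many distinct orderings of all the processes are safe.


(1) Need matrix, components ordered R4, R2, R3, R1:
  task-6: (2, 1, 0, 1)
  task-7: (2, 0, 2, 0)
  task-0: (1, 1, 1, 1)
  task-1: (1, 1, 1, 3)
(2) SAFE, for example via the order task-7, task-0, task-1, task-6.
Key observation: task-7 marks the first exact bind of the order: its need (2, 0, 2, 0) fits the free (2, 0, 2, 1) with zero slack on a requested resource.
Walking it through:
  pool = (2, 0, 2, 1)
  task-7 needs (2, 0, 2, 0) <= (2, 0, 2, 1) -> finishes; pool += (3, 1, 0, 1) = (5, 1, 2, 2)
  task-0 needs (1, 1, 1, 1) <= (5, 1, 2, 2) -> finishes; pool += (1, 1, 0, 1) = (6, 2, 2, 3)
  task-1 needs (1, 1, 1, 3) <= (6, 2, 2, 3) -> finishes; pool += (0, 2, 1, 0) = (6, 4, 3, 3)
  task-6 needs (2, 1, 0, 1) <= (6, 4, 3, 3) -> finishes; pool += (3, 0, 1, 1) = (9, 4, 4, 4)
(3) The exact count: 4 of the possible complete orderings are safe sequences.
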